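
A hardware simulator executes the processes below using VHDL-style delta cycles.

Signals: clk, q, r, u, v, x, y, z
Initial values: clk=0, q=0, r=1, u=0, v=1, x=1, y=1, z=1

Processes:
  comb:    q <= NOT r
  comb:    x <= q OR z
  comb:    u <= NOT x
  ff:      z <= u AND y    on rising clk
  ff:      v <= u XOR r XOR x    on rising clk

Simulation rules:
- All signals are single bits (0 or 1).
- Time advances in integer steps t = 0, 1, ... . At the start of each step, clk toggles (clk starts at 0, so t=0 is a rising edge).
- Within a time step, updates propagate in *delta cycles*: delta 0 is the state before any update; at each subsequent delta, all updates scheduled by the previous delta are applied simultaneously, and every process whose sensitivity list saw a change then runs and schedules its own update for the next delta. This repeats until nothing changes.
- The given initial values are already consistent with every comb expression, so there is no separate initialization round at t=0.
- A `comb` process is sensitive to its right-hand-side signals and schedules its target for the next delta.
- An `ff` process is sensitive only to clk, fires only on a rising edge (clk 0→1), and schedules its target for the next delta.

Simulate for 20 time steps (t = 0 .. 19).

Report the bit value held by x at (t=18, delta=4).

1

t0.Δ0 v=1 y=1 r=1 q=0 clk=0 x=1 z=1 u=0
t0.Δ1 v=1 y=1 r=1 q=0 clk=1 x=1 z=1 u=0
t0.Δ2 v=0 y=1 r=1 q=0 clk=1 x=1 z=0 u=0
t0.Δ3 v=0 y=1 r=1 q=0 clk=1 x=0 z=0 u=0
t0.Δ4 v=0 y=1 r=1 q=0 clk=1 x=0 z=0 u=1
t1.Δ0 v=0 y=1 r=1 q=0 clk=1 x=0 z=0 u=1
t1.Δ1 v=0 y=1 r=1 q=0 clk=0 x=0 z=0 u=1
t2.Δ0 v=0 y=1 r=1 q=0 clk=0 x=0 z=0 u=1
t2.Δ1 v=0 y=1 r=1 q=0 clk=1 x=0 z=0 u=1
t2.Δ2 v=0 y=1 r=1 q=0 clk=1 x=0 z=1 u=1
t2.Δ3 v=0 y=1 r=1 q=0 clk=1 x=1 z=1 u=1
t2.Δ4 v=0 y=1 r=1 q=0 clk=1 x=1 z=1 u=0
t3.Δ0 v=0 y=1 r=1 q=0 clk=1 x=1 z=1 u=0
t3.Δ1 v=0 y=1 r=1 q=0 clk=0 x=1 z=1 u=0
t4.Δ0 v=0 y=1 r=1 q=0 clk=0 x=1 z=1 u=0
t4.Δ1 v=0 y=1 r=1 q=0 clk=1 x=1 z=1 u=0
t4.Δ2 v=0 y=1 r=1 q=0 clk=1 x=1 z=0 u=0
t4.Δ3 v=0 y=1 r=1 q=0 clk=1 x=0 z=0 u=0
t4.Δ4 v=0 y=1 r=1 q=0 clk=1 x=0 z=0 u=1
t5.Δ0 v=0 y=1 r=1 q=0 clk=1 x=0 z=0 u=1
t5.Δ1 v=0 y=1 r=1 q=0 clk=0 x=0 z=0 u=1
t6.Δ0 v=0 y=1 r=1 q=0 clk=0 x=0 z=0 u=1
t6.Δ1 v=0 y=1 r=1 q=0 clk=1 x=0 z=0 u=1
t6.Δ2 v=0 y=1 r=1 q=0 clk=1 x=0 z=1 u=1
t6.Δ3 v=0 y=1 r=1 q=0 clk=1 x=1 z=1 u=1
t6.Δ4 v=0 y=1 r=1 q=0 clk=1 x=1 z=1 u=0
t7.Δ0 v=0 y=1 r=1 q=0 clk=1 x=1 z=1 u=0
t7.Δ1 v=0 y=1 r=1 q=0 clk=0 x=1 z=1 u=0
t8.Δ0 v=0 y=1 r=1 q=0 clk=0 x=1 z=1 u=0
t8.Δ1 v=0 y=1 r=1 q=0 clk=1 x=1 z=1 u=0
t8.Δ2 v=0 y=1 r=1 q=0 clk=1 x=1 z=0 u=0
t8.Δ3 v=0 y=1 r=1 q=0 clk=1 x=0 z=0 u=0
t8.Δ4 v=0 y=1 r=1 q=0 clk=1 x=0 z=0 u=1
t9.Δ0 v=0 y=1 r=1 q=0 clk=1 x=0 z=0 u=1
t9.Δ1 v=0 y=1 r=1 q=0 clk=0 x=0 z=0 u=1
t10.Δ0 v=0 y=1 r=1 q=0 clk=0 x=0 z=0 u=1
t10.Δ1 v=0 y=1 r=1 q=0 clk=1 x=0 z=0 u=1
t10.Δ2 v=0 y=1 r=1 q=0 clk=1 x=0 z=1 u=1
t10.Δ3 v=0 y=1 r=1 q=0 clk=1 x=1 z=1 u=1
t10.Δ4 v=0 y=1 r=1 q=0 clk=1 x=1 z=1 u=0
t11.Δ0 v=0 y=1 r=1 q=0 clk=1 x=1 z=1 u=0
t11.Δ1 v=0 y=1 r=1 q=0 clk=0 x=1 z=1 u=0
t12.Δ0 v=0 y=1 r=1 q=0 clk=0 x=1 z=1 u=0
t12.Δ1 v=0 y=1 r=1 q=0 clk=1 x=1 z=1 u=0
t12.Δ2 v=0 y=1 r=1 q=0 clk=1 x=1 z=0 u=0
t12.Δ3 v=0 y=1 r=1 q=0 clk=1 x=0 z=0 u=0
t12.Δ4 v=0 y=1 r=1 q=0 clk=1 x=0 z=0 u=1
t13.Δ0 v=0 y=1 r=1 q=0 clk=1 x=0 z=0 u=1
t13.Δ1 v=0 y=1 r=1 q=0 clk=0 x=0 z=0 u=1
t14.Δ0 v=0 y=1 r=1 q=0 clk=0 x=0 z=0 u=1
t14.Δ1 v=0 y=1 r=1 q=0 clk=1 x=0 z=0 u=1
t14.Δ2 v=0 y=1 r=1 q=0 clk=1 x=0 z=1 u=1
t14.Δ3 v=0 y=1 r=1 q=0 clk=1 x=1 z=1 u=1
t14.Δ4 v=0 y=1 r=1 q=0 clk=1 x=1 z=1 u=0
t15.Δ0 v=0 y=1 r=1 q=0 clk=1 x=1 z=1 u=0
t15.Δ1 v=0 y=1 r=1 q=0 clk=0 x=1 z=1 u=0
t16.Δ0 v=0 y=1 r=1 q=0 clk=0 x=1 z=1 u=0
t16.Δ1 v=0 y=1 r=1 q=0 clk=1 x=1 z=1 u=0
t16.Δ2 v=0 y=1 r=1 q=0 clk=1 x=1 z=0 u=0
t16.Δ3 v=0 y=1 r=1 q=0 clk=1 x=0 z=0 u=0
t16.Δ4 v=0 y=1 r=1 q=0 clk=1 x=0 z=0 u=1
t17.Δ0 v=0 y=1 r=1 q=0 clk=1 x=0 z=0 u=1
t17.Δ1 v=0 y=1 r=1 q=0 clk=0 x=0 z=0 u=1
t18.Δ0 v=0 y=1 r=1 q=0 clk=0 x=0 z=0 u=1
t18.Δ1 v=0 y=1 r=1 q=0 clk=1 x=0 z=0 u=1
t18.Δ2 v=0 y=1 r=1 q=0 clk=1 x=0 z=1 u=1
t18.Δ3 v=0 y=1 r=1 q=0 clk=1 x=1 z=1 u=1
t18.Δ4 v=0 y=1 r=1 q=0 clk=1 x=1 z=1 u=0
t19.Δ0 v=0 y=1 r=1 q=0 clk=1 x=1 z=1 u=0
t19.Δ1 v=0 y=1 r=1 q=0 clk=0 x=1 z=1 u=0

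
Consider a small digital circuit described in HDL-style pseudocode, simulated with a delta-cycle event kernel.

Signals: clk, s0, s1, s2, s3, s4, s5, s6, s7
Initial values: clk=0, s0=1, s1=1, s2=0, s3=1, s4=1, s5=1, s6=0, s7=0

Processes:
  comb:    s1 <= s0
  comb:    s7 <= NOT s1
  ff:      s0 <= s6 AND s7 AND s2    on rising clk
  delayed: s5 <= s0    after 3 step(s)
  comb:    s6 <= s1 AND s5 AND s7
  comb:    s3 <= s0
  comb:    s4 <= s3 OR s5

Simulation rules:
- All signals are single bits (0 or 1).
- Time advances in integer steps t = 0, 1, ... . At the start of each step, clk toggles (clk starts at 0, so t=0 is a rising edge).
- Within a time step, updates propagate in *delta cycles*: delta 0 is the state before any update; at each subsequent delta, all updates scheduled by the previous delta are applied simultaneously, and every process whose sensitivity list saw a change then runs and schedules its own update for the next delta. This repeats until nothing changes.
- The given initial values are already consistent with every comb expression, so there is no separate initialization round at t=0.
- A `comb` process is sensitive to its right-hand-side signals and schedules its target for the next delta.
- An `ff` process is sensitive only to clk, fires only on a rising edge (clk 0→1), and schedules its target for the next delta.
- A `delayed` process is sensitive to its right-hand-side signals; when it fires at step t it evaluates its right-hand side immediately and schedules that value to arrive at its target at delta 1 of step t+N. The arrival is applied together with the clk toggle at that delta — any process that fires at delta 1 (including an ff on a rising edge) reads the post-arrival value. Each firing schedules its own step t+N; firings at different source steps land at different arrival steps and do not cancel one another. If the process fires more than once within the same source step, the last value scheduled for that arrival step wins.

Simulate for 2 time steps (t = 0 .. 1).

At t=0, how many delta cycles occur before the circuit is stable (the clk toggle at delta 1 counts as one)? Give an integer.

4

t=0 Δ0: s3=1 s5=1 s6=0 s0=1 s1=1 s4=1 s2=0 s7=0 clk=0
  Δ1: clk:0→1
  Δ2: s0:1→0
  Δ3: s3:1→0, s1:1→0
  Δ4: s7:0→1
  (4Δ to stable)
t=1 Δ0: s3=0 s5=1 s6=0 s0=0 s1=0 s4=1 s2=0 s7=1 clk=1
  Δ1: clk:1→0
  (1Δ to stable)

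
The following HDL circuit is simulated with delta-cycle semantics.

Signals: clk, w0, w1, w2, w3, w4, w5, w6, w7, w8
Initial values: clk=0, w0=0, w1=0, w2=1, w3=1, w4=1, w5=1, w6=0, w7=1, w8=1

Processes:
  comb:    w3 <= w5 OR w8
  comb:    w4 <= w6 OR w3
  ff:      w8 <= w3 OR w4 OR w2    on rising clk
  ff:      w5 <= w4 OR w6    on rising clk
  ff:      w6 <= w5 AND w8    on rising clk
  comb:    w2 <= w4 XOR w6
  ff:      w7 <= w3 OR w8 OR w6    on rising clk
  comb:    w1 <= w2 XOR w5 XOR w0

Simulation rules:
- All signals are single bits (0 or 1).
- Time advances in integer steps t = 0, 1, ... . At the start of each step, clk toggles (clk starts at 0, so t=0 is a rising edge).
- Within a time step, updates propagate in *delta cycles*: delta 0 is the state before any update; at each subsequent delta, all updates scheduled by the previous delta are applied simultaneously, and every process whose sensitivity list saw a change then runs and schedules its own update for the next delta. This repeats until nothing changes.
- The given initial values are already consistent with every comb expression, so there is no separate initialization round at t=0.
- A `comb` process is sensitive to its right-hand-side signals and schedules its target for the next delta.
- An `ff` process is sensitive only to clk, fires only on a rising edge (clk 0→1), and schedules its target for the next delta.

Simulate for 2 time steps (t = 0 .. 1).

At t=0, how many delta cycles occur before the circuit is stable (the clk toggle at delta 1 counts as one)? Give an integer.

4

t=0 Δ0: w3=1 w5=1 w6=0 clk=0 w2=1 w8=1 w4=1 w0=0 w7=1 w1=0
  Δ1: clk:0→1
  Δ2: w6:0→1
  Δ3: w2:1→0
  Δ4: w1:0→1
  (4Δ to stable)
t=1 Δ0: w3=1 w5=1 w6=1 clk=1 w2=0 w8=1 w4=1 w0=0 w7=1 w1=1
  Δ1: clk:1→0
  (1Δ to stable)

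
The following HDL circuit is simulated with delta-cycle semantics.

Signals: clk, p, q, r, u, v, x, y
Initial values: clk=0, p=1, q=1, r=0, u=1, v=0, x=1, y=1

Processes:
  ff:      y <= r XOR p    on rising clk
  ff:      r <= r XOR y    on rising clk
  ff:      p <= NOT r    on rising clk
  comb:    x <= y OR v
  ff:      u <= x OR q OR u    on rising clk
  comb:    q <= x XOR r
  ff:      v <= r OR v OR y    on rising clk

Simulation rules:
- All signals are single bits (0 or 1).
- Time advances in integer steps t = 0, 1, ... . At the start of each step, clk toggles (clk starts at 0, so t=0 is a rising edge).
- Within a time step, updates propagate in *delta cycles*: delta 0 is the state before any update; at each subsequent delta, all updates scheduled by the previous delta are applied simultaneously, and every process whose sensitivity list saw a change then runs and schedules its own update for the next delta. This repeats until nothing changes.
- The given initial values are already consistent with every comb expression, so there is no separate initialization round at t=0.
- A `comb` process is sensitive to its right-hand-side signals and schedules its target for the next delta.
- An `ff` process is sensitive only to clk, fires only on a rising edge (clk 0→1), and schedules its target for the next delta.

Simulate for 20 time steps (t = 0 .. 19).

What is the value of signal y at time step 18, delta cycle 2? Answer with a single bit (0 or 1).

t0.Δ0 p=1 clk=0 r=0 v=0 x=1 u=1 y=1 q=1
t0.Δ1 p=1 clk=1 r=0 v=0 x=1 u=1 y=1 q=1
t0.Δ2 p=1 clk=1 r=1 v=1 x=1 u=1 y=1 q=1
t0.Δ3 p=1 clk=1 r=1 v=1 x=1 u=1 y=1 q=0
t1.Δ0 p=1 clk=1 r=1 v=1 x=1 u=1 y=1 q=0
t1.Δ1 p=1 clk=0 r=1 v=1 x=1 u=1 y=1 q=0
t2.Δ0 p=1 clk=0 r=1 v=1 x=1 u=1 y=1 q=0
t2.Δ1 p=1 clk=1 r=1 v=1 x=1 u=1 y=1 q=0
t2.Δ2 p=0 clk=1 r=0 v=1 x=1 u=1 y=0 q=0
t2.Δ3 p=0 clk=1 r=0 v=1 x=1 u=1 y=0 q=1
t3.Δ0 p=0 clk=1 r=0 v=1 x=1 u=1 y=0 q=1
t3.Δ1 p=0 clk=0 r=0 v=1 x=1 u=1 y=0 q=1
t4.Δ0 p=0 clk=0 r=0 v=1 x=1 u=1 y=0 q=1
t4.Δ1 p=0 clk=1 r=0 v=1 x=1 u=1 y=0 q=1
t4.Δ2 p=1 clk=1 r=0 v=1 x=1 u=1 y=0 q=1
t5.Δ0 p=1 clk=1 r=0 v=1 x=1 u=1 y=0 q=1
t5.Δ1 p=1 clk=0 r=0 v=1 x=1 u=1 y=0 q=1
t6.Δ0 p=1 clk=0 r=0 v=1 x=1 u=1 y=0 q=1
t6.Δ1 p=1 clk=1 r=0 v=1 x=1 u=1 y=0 q=1
t6.Δ2 p=1 clk=1 r=0 v=1 x=1 u=1 y=1 q=1
t7.Δ0 p=1 clk=1 r=0 v=1 x=1 u=1 y=1 q=1
t7.Δ1 p=1 clk=0 r=0 v=1 x=1 u=1 y=1 q=1
t8.Δ0 p=1 clk=0 r=0 v=1 x=1 u=1 y=1 q=1
t8.Δ1 p=1 clk=1 r=0 v=1 x=1 u=1 y=1 q=1
t8.Δ2 p=1 clk=1 r=1 v=1 x=1 u=1 y=1 q=1
t8.Δ3 p=1 clk=1 r=1 v=1 x=1 u=1 y=1 q=0
t9.Δ0 p=1 clk=1 r=1 v=1 x=1 u=1 y=1 q=0
t9.Δ1 p=1 clk=0 r=1 v=1 x=1 u=1 y=1 q=0
t10.Δ0 p=1 clk=0 r=1 v=1 x=1 u=1 y=1 q=0
t10.Δ1 p=1 clk=1 r=1 v=1 x=1 u=1 y=1 q=0
t10.Δ2 p=0 clk=1 r=0 v=1 x=1 u=1 y=0 q=0
t10.Δ3 p=0 clk=1 r=0 v=1 x=1 u=1 y=0 q=1
t11.Δ0 p=0 clk=1 r=0 v=1 x=1 u=1 y=0 q=1
t11.Δ1 p=0 clk=0 r=0 v=1 x=1 u=1 y=0 q=1
t12.Δ0 p=0 clk=0 r=0 v=1 x=1 u=1 y=0 q=1
t12.Δ1 p=0 clk=1 r=0 v=1 x=1 u=1 y=0 q=1
t12.Δ2 p=1 clk=1 r=0 v=1 x=1 u=1 y=0 q=1
t13.Δ0 p=1 clk=1 r=0 v=1 x=1 u=1 y=0 q=1
t13.Δ1 p=1 clk=0 r=0 v=1 x=1 u=1 y=0 q=1
t14.Δ0 p=1 clk=0 r=0 v=1 x=1 u=1 y=0 q=1
t14.Δ1 p=1 clk=1 r=0 v=1 x=1 u=1 y=0 q=1
t14.Δ2 p=1 clk=1 r=0 v=1 x=1 u=1 y=1 q=1
t15.Δ0 p=1 clk=1 r=0 v=1 x=1 u=1 y=1 q=1
t15.Δ1 p=1 clk=0 r=0 v=1 x=1 u=1 y=1 q=1
t16.Δ0 p=1 clk=0 r=0 v=1 x=1 u=1 y=1 q=1
t16.Δ1 p=1 clk=1 r=0 v=1 x=1 u=1 y=1 q=1
t16.Δ2 p=1 clk=1 r=1 v=1 x=1 u=1 y=1 q=1
t16.Δ3 p=1 clk=1 r=1 v=1 x=1 u=1 y=1 q=0
t17.Δ0 p=1 clk=1 r=1 v=1 x=1 u=1 y=1 q=0
t17.Δ1 p=1 clk=0 r=1 v=1 x=1 u=1 y=1 q=0
t18.Δ0 p=1 clk=0 r=1 v=1 x=1 u=1 y=1 q=0
t18.Δ1 p=1 clk=1 r=1 v=1 x=1 u=1 y=1 q=0
t18.Δ2 p=0 clk=1 r=0 v=1 x=1 u=1 y=0 q=0
t18.Δ3 p=0 clk=1 r=0 v=1 x=1 u=1 y=0 q=1
t19.Δ0 p=0 clk=1 r=0 v=1 x=1 u=1 y=0 q=1
t19.Δ1 p=0 clk=0 r=0 v=1 x=1 u=1 y=0 q=1

0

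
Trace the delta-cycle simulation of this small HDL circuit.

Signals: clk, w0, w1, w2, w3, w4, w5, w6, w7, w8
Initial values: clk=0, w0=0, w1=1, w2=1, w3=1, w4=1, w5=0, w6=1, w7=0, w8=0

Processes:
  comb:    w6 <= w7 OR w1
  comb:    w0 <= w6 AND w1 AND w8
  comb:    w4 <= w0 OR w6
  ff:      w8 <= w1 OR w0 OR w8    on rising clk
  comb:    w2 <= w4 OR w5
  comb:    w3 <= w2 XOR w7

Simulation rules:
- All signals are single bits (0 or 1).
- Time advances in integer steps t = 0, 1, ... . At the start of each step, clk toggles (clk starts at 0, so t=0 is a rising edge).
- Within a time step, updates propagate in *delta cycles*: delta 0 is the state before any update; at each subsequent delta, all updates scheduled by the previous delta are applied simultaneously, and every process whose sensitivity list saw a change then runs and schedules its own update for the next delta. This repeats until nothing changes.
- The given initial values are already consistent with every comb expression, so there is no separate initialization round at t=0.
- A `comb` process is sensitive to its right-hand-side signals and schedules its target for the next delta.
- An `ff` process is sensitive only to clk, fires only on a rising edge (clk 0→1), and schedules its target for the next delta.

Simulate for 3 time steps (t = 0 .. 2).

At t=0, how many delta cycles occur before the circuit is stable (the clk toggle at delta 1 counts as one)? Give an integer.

3

[bits: clk,w8,w0,w3,w6,w2,w1,w4,w7,w5]
t=0: Δ0=0001111100 Δ1=1001111100 Δ2=1101111100 Δ3=1111111100 | 3Δ
t=1: Δ0=1111111100 Δ1=0111111100 | 1Δ
t=2: Δ0=0111111100 Δ1=1111111100 | 1Δ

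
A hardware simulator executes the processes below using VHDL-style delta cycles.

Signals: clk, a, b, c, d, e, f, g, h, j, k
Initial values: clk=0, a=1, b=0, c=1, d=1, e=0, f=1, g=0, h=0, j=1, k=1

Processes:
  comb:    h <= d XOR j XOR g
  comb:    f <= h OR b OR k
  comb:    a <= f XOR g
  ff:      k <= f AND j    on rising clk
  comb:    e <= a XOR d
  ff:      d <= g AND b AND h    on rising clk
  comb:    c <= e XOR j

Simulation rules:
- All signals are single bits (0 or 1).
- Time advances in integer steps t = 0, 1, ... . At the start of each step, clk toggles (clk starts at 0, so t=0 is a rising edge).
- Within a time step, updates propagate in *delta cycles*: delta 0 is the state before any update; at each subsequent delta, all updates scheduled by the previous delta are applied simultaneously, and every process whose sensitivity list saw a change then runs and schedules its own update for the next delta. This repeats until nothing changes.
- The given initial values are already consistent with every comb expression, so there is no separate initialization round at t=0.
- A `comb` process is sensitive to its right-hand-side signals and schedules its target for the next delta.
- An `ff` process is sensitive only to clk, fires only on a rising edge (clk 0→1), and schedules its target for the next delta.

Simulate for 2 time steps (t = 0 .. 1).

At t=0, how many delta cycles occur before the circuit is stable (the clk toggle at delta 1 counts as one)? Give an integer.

t=0 Δ0: j=1 a=1 c=1 k=1 e=0 clk=0 d=1 h=0 g=0 f=1 b=0
  Δ1: clk:0→1
  Δ2: d:1→0
  Δ3: e:0→1, h:0→1
  Δ4: c:1→0
  (4Δ to stable)
t=1 Δ0: j=1 a=1 c=0 k=1 e=1 clk=1 d=0 h=1 g=0 f=1 b=0
  Δ1: clk:1→0
  (1Δ to stable)

4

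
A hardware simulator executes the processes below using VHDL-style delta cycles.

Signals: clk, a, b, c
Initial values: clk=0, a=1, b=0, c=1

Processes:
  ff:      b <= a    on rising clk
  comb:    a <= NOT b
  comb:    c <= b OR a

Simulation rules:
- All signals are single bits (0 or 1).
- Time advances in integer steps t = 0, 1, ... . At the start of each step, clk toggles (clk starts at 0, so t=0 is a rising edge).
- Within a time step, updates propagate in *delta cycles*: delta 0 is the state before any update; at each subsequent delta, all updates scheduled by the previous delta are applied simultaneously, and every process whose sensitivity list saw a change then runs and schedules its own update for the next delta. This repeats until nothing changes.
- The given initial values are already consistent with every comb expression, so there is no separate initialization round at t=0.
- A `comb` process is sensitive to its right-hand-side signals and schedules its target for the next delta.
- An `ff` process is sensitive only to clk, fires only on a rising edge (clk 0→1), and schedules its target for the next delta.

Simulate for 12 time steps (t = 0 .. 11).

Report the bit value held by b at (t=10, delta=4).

t=0 Δ0: b=0 c=1 a=1 clk=0
  Δ1: clk:0→1
  Δ2: b:0→1
  Δ3: a:1→0
  (3Δ to stable)
t=1 Δ0: b=1 c=1 a=0 clk=1
  Δ1: clk:1→0
  (1Δ to stable)
t=2 Δ0: b=1 c=1 a=0 clk=0
  Δ1: clk:0→1
  Δ2: b:1→0
  Δ3: c:1→0, a:0→1
  Δ4: c:0→1
  (4Δ to stable)
t=3 Δ0: b=0 c=1 a=1 clk=1
  Δ1: clk:1→0
  (1Δ to stable)
t=4 Δ0: b=0 c=1 a=1 clk=0
  Δ1: clk:0→1
  Δ2: b:0→1
  Δ3: a:1→0
  (3Δ to stable)
t=5 Δ0: b=1 c=1 a=0 clk=1
  Δ1: clk:1→0
  (1Δ to stable)
t=6 Δ0: b=1 c=1 a=0 clk=0
  Δ1: clk:0→1
  Δ2: b:1→0
  Δ3: c:1→0, a:0→1
  Δ4: c:0→1
  (4Δ to stable)
t=7 Δ0: b=0 c=1 a=1 clk=1
  Δ1: clk:1→0
  (1Δ to stable)
t=8 Δ0: b=0 c=1 a=1 clk=0
  Δ1: clk:0→1
  Δ2: b:0→1
  Δ3: a:1→0
  (3Δ to stable)
t=9 Δ0: b=1 c=1 a=0 clk=1
  Δ1: clk:1→0
  (1Δ to stable)
t=10 Δ0: b=1 c=1 a=0 clk=0
  Δ1: clk:0→1
  Δ2: b:1→0
  Δ3: c:1→0, a:0→1
  Δ4: c:0→1
  (4Δ to stable)
t=11 Δ0: b=0 c=1 a=1 clk=1
  Δ1: clk:1→0
  (1Δ to stable)

0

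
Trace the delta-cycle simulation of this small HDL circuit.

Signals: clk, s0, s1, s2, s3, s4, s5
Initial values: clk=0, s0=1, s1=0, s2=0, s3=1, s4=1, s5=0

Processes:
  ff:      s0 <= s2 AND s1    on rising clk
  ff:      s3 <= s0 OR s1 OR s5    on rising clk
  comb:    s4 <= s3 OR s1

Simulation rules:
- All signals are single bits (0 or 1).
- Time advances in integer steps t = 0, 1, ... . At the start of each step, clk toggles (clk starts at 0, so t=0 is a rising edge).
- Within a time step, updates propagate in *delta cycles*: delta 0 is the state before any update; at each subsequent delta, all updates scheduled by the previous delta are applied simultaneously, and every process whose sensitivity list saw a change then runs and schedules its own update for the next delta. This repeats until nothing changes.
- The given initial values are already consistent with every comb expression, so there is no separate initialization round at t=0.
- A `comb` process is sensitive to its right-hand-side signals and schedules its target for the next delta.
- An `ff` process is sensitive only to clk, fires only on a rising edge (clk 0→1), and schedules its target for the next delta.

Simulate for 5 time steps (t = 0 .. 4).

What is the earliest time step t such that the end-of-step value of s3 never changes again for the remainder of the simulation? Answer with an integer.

[bits: s3,s1,s5,s4,clk,s0,s2]
t=0: Δ0=1001010 Δ1=1001110 Δ2=1001100 | 2Δ
t=1: Δ0=1001100 Δ1=1001000 | 1Δ
t=2: Δ0=1001000 Δ1=1001100 Δ2=0001100 Δ3=0000100 | 3Δ
t=3: Δ0=0000100 Δ1=0000000 | 1Δ
t=4: Δ0=0000000 Δ1=0000100 | 1Δ

2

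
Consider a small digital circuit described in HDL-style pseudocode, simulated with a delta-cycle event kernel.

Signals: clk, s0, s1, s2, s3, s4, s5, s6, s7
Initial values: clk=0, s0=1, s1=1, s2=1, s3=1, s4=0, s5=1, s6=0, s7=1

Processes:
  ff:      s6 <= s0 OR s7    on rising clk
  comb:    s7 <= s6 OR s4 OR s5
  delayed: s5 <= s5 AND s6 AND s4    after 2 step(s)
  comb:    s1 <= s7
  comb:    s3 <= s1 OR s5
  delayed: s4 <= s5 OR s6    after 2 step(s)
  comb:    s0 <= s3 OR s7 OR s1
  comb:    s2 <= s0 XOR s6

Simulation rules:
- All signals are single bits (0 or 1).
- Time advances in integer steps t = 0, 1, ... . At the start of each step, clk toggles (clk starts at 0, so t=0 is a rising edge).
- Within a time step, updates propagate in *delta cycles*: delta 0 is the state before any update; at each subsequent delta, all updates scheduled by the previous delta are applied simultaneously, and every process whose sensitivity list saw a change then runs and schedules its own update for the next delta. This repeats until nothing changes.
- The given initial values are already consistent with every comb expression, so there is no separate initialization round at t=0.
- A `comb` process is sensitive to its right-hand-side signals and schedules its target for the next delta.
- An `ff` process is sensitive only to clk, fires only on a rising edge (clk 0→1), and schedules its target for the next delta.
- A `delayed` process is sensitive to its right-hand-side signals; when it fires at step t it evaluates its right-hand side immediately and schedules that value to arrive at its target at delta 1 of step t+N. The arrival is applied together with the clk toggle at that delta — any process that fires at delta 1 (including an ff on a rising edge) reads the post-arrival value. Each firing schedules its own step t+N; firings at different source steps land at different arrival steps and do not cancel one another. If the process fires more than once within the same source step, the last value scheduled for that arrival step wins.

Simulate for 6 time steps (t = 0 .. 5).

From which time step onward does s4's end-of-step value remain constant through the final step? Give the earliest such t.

2

t0.Δ0 s5=1 s0=1 s2=1 s7=1 s3=1 clk=0 s1=1 s4=0 s6=0
t0.Δ1 s5=1 s0=1 s2=1 s7=1 s3=1 clk=1 s1=1 s4=0 s6=0
t0.Δ2 s5=1 s0=1 s2=1 s7=1 s3=1 clk=1 s1=1 s4=0 s6=1
t0.Δ3 s5=1 s0=1 s2=0 s7=1 s3=1 clk=1 s1=1 s4=0 s6=1
t1.Δ0 s5=1 s0=1 s2=0 s7=1 s3=1 clk=1 s1=1 s4=0 s6=1
t1.Δ1 s5=1 s0=1 s2=0 s7=1 s3=1 clk=0 s1=1 s4=0 s6=1
t2.Δ0 s5=1 s0=1 s2=0 s7=1 s3=1 clk=0 s1=1 s4=0 s6=1
t2.Δ1 s5=0 s0=1 s2=0 s7=1 s3=1 clk=1 s1=1 s4=1 s6=1
t3.Δ0 s5=0 s0=1 s2=0 s7=1 s3=1 clk=1 s1=1 s4=1 s6=1
t3.Δ1 s5=0 s0=1 s2=0 s7=1 s3=1 clk=0 s1=1 s4=1 s6=1
t4.Δ0 s5=0 s0=1 s2=0 s7=1 s3=1 clk=0 s1=1 s4=1 s6=1
t4.Δ1 s5=0 s0=1 s2=0 s7=1 s3=1 clk=1 s1=1 s4=1 s6=1
t5.Δ0 s5=0 s0=1 s2=0 s7=1 s3=1 clk=1 s1=1 s4=1 s6=1
t5.Δ1 s5=0 s0=1 s2=0 s7=1 s3=1 clk=0 s1=1 s4=1 s6=1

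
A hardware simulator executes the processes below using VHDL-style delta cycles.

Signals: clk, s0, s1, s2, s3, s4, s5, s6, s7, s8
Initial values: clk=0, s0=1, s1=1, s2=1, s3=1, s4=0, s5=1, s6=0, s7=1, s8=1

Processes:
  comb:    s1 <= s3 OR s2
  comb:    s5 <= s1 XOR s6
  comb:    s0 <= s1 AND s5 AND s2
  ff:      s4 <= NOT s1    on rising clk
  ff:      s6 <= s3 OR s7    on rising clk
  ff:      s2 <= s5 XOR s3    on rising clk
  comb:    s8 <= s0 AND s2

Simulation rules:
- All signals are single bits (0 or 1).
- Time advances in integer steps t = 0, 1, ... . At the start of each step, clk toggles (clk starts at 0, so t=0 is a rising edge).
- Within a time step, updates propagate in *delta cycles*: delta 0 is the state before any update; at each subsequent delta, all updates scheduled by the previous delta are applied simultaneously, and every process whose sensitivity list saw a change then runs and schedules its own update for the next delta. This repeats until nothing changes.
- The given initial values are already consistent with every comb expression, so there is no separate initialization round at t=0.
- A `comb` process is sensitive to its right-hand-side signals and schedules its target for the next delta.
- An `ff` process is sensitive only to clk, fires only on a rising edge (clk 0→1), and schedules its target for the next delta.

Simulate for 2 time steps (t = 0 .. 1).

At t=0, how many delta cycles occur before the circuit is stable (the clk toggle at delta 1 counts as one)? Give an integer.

[bits: s4,s1,s5,s3,s2,s6,s8,clk,s7,s0]
t=0: Δ0=0111101011 Δ1=0111101111 Δ2=0111011111 Δ3=0101010110 | 3Δ
t=1: Δ0=0101010110 Δ1=0101010010 | 1Δ

3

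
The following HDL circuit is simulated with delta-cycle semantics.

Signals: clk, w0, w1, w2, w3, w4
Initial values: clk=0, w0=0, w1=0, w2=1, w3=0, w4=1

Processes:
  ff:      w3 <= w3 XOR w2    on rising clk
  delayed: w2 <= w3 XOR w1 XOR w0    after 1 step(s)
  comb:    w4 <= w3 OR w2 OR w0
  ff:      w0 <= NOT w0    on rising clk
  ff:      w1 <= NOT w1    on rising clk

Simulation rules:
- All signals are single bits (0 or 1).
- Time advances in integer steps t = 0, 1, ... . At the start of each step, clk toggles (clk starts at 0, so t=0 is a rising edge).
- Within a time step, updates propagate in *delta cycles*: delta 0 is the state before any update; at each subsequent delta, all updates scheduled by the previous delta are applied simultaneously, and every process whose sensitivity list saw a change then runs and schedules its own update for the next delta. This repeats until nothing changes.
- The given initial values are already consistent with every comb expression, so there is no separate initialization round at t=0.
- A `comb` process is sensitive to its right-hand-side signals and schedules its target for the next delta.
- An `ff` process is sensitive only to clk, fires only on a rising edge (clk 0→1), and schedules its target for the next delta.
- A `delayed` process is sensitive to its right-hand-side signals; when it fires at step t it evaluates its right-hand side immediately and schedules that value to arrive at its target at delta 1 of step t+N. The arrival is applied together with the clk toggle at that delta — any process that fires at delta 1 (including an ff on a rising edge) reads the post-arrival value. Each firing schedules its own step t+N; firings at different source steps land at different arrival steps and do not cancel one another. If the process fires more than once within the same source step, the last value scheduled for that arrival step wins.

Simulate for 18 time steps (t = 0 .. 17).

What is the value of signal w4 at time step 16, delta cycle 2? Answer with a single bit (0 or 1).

t=0 Δ0: w3=0 w4=1 w0=0 w1=0 clk=0 w2=1
  Δ1: clk:0→1
  Δ2: w3:0→1, w0:0→1, w1:0→1
  (2Δ to stable)
t=1 Δ0: w3=1 w4=1 w0=1 w1=1 clk=1 w2=1
  Δ1: clk:1→0
  (1Δ to stable)
t=2 Δ0: w3=1 w4=1 w0=1 w1=1 clk=0 w2=1
  Δ1: clk:0→1
  Δ2: w3:1→0, w0:1→0, w1:1→0
  (2Δ to stable)
t=3 Δ0: w3=0 w4=1 w0=0 w1=0 clk=1 w2=1
  Δ1: clk:1→0, w2:1→0
  Δ2: w4:1→0
  (2Δ to stable)
t=4 Δ0: w3=0 w4=0 w0=0 w1=0 clk=0 w2=0
  Δ1: clk:0→1
  Δ2: w0:0→1, w1:0→1
  Δ3: w4:0→1
  (3Δ to stable)
t=5 Δ0: w3=0 w4=1 w0=1 w1=1 clk=1 w2=0
  Δ1: clk:1→0
  (1Δ to stable)
t=6 Δ0: w3=0 w4=1 w0=1 w1=1 clk=0 w2=0
  Δ1: clk:0→1
  Δ2: w0:1→0, w1:1→0
  Δ3: w4:1→0
  (3Δ to stable)
t=7 Δ0: w3=0 w4=0 w0=0 w1=0 clk=1 w2=0
  Δ1: clk:1→0
  (1Δ to stable)
t=8 Δ0: w3=0 w4=0 w0=0 w1=0 clk=0 w2=0
  Δ1: clk:0→1
  Δ2: w0:0→1, w1:0→1
  Δ3: w4:0→1
  (3Δ to stable)
t=9 Δ0: w3=0 w4=1 w0=1 w1=1 clk=1 w2=0
  Δ1: clk:1→0
  (1Δ to stable)
t=10 Δ0: w3=0 w4=1 w0=1 w1=1 clk=0 w2=0
  Δ1: clk:0→1
  Δ2: w0:1→0, w1:1→0
  Δ3: w4:1→0
  (3Δ to stable)
t=11 Δ0: w3=0 w4=0 w0=0 w1=0 clk=1 w2=0
  Δ1: clk:1→0
  (1Δ to stable)
t=12 Δ0: w3=0 w4=0 w0=0 w1=0 clk=0 w2=0
  Δ1: clk:0→1
  Δ2: w0:0→1, w1:0→1
  Δ3: w4:0→1
  (3Δ to stable)
t=13 Δ0: w3=0 w4=1 w0=1 w1=1 clk=1 w2=0
  Δ1: clk:1→0
  (1Δ to stable)
t=14 Δ0: w3=0 w4=1 w0=1 w1=1 clk=0 w2=0
  Δ1: clk:0→1
  Δ2: w0:1→0, w1:1→0
  Δ3: w4:1→0
  (3Δ to stable)
t=15 Δ0: w3=0 w4=0 w0=0 w1=0 clk=1 w2=0
  Δ1: clk:1→0
  (1Δ to stable)
t=16 Δ0: w3=0 w4=0 w0=0 w1=0 clk=0 w2=0
  Δ1: clk:0→1
  Δ2: w0:0→1, w1:0→1
  Δ3: w4:0→1
  (3Δ to stable)
t=17 Δ0: w3=0 w4=1 w0=1 w1=1 clk=1 w2=0
  Δ1: clk:1→0
  (1Δ to stable)

0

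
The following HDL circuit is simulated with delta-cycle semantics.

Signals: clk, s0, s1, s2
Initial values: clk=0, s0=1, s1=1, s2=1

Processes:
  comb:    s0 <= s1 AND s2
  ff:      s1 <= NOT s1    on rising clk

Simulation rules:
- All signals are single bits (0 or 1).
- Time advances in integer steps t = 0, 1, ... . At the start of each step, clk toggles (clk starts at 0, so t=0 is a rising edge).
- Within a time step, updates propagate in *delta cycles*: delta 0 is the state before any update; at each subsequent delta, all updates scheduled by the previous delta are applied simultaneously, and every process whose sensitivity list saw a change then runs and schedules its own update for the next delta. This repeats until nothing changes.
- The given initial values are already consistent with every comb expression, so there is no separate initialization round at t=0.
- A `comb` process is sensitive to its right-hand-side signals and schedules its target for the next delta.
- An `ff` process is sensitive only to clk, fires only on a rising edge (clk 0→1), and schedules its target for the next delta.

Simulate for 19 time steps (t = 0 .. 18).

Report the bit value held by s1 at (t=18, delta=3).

t=0 Δ0: s0=1 s2=1 clk=0 s1=1
  Δ1: clk:0→1
  Δ2: s1:1→0
  Δ3: s0:1→0
  (3Δ to stable)
t=1 Δ0: s0=0 s2=1 clk=1 s1=0
  Δ1: clk:1→0
  (1Δ to stable)
t=2 Δ0: s0=0 s2=1 clk=0 s1=0
  Δ1: clk:0→1
  Δ2: s1:0→1
  Δ3: s0:0→1
  (3Δ to stable)
t=3 Δ0: s0=1 s2=1 clk=1 s1=1
  Δ1: clk:1→0
  (1Δ to stable)
t=4 Δ0: s0=1 s2=1 clk=0 s1=1
  Δ1: clk:0→1
  Δ2: s1:1→0
  Δ3: s0:1→0
  (3Δ to stable)
t=5 Δ0: s0=0 s2=1 clk=1 s1=0
  Δ1: clk:1→0
  (1Δ to stable)
t=6 Δ0: s0=0 s2=1 clk=0 s1=0
  Δ1: clk:0→1
  Δ2: s1:0→1
  Δ3: s0:0→1
  (3Δ to stable)
t=7 Δ0: s0=1 s2=1 clk=1 s1=1
  Δ1: clk:1→0
  (1Δ to stable)
t=8 Δ0: s0=1 s2=1 clk=0 s1=1
  Δ1: clk:0→1
  Δ2: s1:1→0
  Δ3: s0:1→0
  (3Δ to stable)
t=9 Δ0: s0=0 s2=1 clk=1 s1=0
  Δ1: clk:1→0
  (1Δ to stable)
t=10 Δ0: s0=0 s2=1 clk=0 s1=0
  Δ1: clk:0→1
  Δ2: s1:0→1
  Δ3: s0:0→1
  (3Δ to stable)
t=11 Δ0: s0=1 s2=1 clk=1 s1=1
  Δ1: clk:1→0
  (1Δ to stable)
t=12 Δ0: s0=1 s2=1 clk=0 s1=1
  Δ1: clk:0→1
  Δ2: s1:1→0
  Δ3: s0:1→0
  (3Δ to stable)
t=13 Δ0: s0=0 s2=1 clk=1 s1=0
  Δ1: clk:1→0
  (1Δ to stable)
t=14 Δ0: s0=0 s2=1 clk=0 s1=0
  Δ1: clk:0→1
  Δ2: s1:0→1
  Δ3: s0:0→1
  (3Δ to stable)
t=15 Δ0: s0=1 s2=1 clk=1 s1=1
  Δ1: clk:1→0
  (1Δ to stable)
t=16 Δ0: s0=1 s2=1 clk=0 s1=1
  Δ1: clk:0→1
  Δ2: s1:1→0
  Δ3: s0:1→0
  (3Δ to stable)
t=17 Δ0: s0=0 s2=1 clk=1 s1=0
  Δ1: clk:1→0
  (1Δ to stable)
t=18 Δ0: s0=0 s2=1 clk=0 s1=0
  Δ1: clk:0→1
  Δ2: s1:0→1
  Δ3: s0:0→1
  (3Δ to stable)

1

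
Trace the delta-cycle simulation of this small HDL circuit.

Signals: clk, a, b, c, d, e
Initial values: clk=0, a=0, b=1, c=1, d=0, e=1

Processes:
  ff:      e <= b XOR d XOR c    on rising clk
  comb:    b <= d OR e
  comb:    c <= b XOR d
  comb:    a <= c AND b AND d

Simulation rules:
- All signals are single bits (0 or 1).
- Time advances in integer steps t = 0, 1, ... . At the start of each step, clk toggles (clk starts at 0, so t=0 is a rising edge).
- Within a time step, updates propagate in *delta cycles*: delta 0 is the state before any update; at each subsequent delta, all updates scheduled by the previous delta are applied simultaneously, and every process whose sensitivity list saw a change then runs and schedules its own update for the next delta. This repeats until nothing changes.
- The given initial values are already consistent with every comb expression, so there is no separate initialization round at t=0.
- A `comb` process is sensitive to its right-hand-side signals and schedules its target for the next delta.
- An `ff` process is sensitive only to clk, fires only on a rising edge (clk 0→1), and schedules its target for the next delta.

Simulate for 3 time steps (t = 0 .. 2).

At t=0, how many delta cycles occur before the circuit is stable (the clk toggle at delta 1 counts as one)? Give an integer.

t0.Δ0 d=0 a=0 clk=0 b=1 e=1 c=1
t0.Δ1 d=0 a=0 clk=1 b=1 e=1 c=1
t0.Δ2 d=0 a=0 clk=1 b=1 e=0 c=1
t0.Δ3 d=0 a=0 clk=1 b=0 e=0 c=1
t0.Δ4 d=0 a=0 clk=1 b=0 e=0 c=0
t1.Δ0 d=0 a=0 clk=1 b=0 e=0 c=0
t1.Δ1 d=0 a=0 clk=0 b=0 e=0 c=0
t2.Δ0 d=0 a=0 clk=0 b=0 e=0 c=0
t2.Δ1 d=0 a=0 clk=1 b=0 e=0 c=0

4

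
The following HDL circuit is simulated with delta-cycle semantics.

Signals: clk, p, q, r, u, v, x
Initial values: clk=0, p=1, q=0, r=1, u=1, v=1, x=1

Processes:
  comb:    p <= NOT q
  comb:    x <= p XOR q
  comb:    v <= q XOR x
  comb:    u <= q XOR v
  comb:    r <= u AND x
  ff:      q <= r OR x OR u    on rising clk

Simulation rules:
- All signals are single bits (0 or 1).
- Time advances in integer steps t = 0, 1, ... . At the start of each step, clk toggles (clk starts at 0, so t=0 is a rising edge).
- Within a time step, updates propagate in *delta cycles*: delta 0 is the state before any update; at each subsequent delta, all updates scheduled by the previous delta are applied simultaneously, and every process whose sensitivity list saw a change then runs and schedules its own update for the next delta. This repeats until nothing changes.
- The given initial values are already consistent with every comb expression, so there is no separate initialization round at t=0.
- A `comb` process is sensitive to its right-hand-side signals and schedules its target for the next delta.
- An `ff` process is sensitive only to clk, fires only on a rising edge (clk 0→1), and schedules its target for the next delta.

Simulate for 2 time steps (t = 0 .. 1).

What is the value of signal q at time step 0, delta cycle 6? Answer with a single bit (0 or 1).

[bits: x,r,u,p,q,v,clk]
t=0: Δ0=1111010 Δ1=1111011 Δ2=1111111 Δ3=0100101 Δ4=1010111 Δ5=1100101 Δ6=1010101 Δ7=1110101 | 7Δ
t=1: Δ0=1110101 Δ1=1110100 | 1Δ

1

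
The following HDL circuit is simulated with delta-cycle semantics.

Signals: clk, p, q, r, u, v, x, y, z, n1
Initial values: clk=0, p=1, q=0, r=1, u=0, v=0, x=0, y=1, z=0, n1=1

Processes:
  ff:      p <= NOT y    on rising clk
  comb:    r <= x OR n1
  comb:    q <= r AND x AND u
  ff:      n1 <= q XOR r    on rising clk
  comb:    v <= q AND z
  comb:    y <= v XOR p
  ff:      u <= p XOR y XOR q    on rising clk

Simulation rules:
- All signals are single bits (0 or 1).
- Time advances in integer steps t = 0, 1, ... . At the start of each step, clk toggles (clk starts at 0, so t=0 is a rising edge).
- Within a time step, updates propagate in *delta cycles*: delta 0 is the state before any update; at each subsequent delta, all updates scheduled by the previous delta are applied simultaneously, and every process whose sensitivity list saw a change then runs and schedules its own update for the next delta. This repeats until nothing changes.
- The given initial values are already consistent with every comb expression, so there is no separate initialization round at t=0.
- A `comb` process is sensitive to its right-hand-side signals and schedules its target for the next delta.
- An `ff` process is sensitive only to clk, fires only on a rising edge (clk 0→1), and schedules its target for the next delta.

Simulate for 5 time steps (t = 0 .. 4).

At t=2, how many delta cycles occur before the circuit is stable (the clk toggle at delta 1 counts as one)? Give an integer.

3

[bits: x,r,n1,p,y,z,clk,v,q,u]
t=0: Δ0=0111100000 Δ1=0111101000 Δ2=0110101000 Δ3=0110001000 | 3Δ
t=1: Δ0=0110001000 Δ1=0110000000 | 1Δ
t=2: Δ0=0110000000 Δ1=0110001000 Δ2=0111001000 Δ3=0111101000 | 3Δ
t=3: Δ0=0111101000 Δ1=0111100000 | 1Δ
t=4: Δ0=0111100000 Δ1=0111101000 Δ2=0110101000 Δ3=0110001000 | 3Δ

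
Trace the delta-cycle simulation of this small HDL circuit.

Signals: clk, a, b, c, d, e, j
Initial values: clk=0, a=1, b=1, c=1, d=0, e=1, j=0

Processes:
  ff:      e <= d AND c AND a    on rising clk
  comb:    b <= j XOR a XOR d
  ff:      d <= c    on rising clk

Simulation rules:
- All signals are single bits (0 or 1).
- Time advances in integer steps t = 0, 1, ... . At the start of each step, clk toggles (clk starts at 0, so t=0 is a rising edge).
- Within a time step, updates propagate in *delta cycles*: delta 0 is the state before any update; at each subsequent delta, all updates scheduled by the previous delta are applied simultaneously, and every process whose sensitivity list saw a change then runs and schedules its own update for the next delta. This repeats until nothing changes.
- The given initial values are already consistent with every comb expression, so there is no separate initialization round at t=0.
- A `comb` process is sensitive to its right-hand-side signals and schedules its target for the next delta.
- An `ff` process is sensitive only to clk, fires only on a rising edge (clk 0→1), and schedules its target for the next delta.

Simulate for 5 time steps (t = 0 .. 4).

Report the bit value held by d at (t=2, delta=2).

1

[bits: d,j,a,e,c,b,clk]
t=0: Δ0=0011110 Δ1=0011111 Δ2=1010111 Δ3=1010101 | 3Δ
t=1: Δ0=1010101 Δ1=1010100 | 1Δ
t=2: Δ0=1010100 Δ1=1010101 Δ2=1011101 | 2Δ
t=3: Δ0=1011101 Δ1=1011100 | 1Δ
t=4: Δ0=1011100 Δ1=1011101 | 1Δ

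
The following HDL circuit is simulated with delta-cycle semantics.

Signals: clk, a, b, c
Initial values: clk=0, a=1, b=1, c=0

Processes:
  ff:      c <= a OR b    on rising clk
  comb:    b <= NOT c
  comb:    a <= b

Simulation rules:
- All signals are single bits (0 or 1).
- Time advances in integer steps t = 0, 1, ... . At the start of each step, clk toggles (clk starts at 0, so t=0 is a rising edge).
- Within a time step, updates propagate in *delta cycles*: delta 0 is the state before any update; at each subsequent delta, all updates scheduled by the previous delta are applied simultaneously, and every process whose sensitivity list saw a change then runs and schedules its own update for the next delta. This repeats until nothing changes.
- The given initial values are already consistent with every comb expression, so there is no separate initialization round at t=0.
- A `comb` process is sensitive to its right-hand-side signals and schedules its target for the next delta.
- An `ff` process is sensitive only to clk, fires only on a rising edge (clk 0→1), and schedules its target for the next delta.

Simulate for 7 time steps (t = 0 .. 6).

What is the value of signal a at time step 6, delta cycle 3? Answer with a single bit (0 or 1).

t0.Δ0 c=0 clk=0 b=1 a=1
t0.Δ1 c=0 clk=1 b=1 a=1
t0.Δ2 c=1 clk=1 b=1 a=1
t0.Δ3 c=1 clk=1 b=0 a=1
t0.Δ4 c=1 clk=1 b=0 a=0
t1.Δ0 c=1 clk=1 b=0 a=0
t1.Δ1 c=1 clk=0 b=0 a=0
t2.Δ0 c=1 clk=0 b=0 a=0
t2.Δ1 c=1 clk=1 b=0 a=0
t2.Δ2 c=0 clk=1 b=0 a=0
t2.Δ3 c=0 clk=1 b=1 a=0
t2.Δ4 c=0 clk=1 b=1 a=1
t3.Δ0 c=0 clk=1 b=1 a=1
t3.Δ1 c=0 clk=0 b=1 a=1
t4.Δ0 c=0 clk=0 b=1 a=1
t4.Δ1 c=0 clk=1 b=1 a=1
t4.Δ2 c=1 clk=1 b=1 a=1
t4.Δ3 c=1 clk=1 b=0 a=1
t4.Δ4 c=1 clk=1 b=0 a=0
t5.Δ0 c=1 clk=1 b=0 a=0
t5.Δ1 c=1 clk=0 b=0 a=0
t6.Δ0 c=1 clk=0 b=0 a=0
t6.Δ1 c=1 clk=1 b=0 a=0
t6.Δ2 c=0 clk=1 b=0 a=0
t6.Δ3 c=0 clk=1 b=1 a=0
t6.Δ4 c=0 clk=1 b=1 a=1

0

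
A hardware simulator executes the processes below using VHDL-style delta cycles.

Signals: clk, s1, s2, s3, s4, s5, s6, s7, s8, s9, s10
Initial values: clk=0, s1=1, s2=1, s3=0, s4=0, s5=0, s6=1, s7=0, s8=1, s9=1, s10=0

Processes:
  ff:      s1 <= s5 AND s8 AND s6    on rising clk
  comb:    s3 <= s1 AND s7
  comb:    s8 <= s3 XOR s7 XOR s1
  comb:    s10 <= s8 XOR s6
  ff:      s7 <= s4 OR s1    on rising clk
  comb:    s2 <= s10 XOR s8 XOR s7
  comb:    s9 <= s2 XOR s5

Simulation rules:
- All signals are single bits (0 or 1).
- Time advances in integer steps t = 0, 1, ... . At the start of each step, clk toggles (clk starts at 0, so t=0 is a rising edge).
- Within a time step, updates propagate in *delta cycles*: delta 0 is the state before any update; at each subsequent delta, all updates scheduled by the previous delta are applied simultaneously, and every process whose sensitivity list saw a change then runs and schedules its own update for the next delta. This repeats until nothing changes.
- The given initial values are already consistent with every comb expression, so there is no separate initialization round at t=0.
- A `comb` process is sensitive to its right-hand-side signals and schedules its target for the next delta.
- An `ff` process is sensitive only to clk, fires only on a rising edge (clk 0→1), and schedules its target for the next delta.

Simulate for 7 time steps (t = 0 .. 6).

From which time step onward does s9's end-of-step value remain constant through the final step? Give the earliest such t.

2

t0.Δ0 s6=1 s5=0 s1=1 s9=1 s4=0 s2=1 s7=0 clk=0 s10=0 s8=1 s3=0
t0.Δ1 s6=1 s5=0 s1=1 s9=1 s4=0 s2=1 s7=0 clk=1 s10=0 s8=1 s3=0
t0.Δ2 s6=1 s5=0 s1=0 s9=1 s4=0 s2=1 s7=1 clk=1 s10=0 s8=1 s3=0
t0.Δ3 s6=1 s5=0 s1=0 s9=1 s4=0 s2=0 s7=1 clk=1 s10=0 s8=1 s3=0
t0.Δ4 s6=1 s5=0 s1=0 s9=0 s4=0 s2=0 s7=1 clk=1 s10=0 s8=1 s3=0
t1.Δ0 s6=1 s5=0 s1=0 s9=0 s4=0 s2=0 s7=1 clk=1 s10=0 s8=1 s3=0
t1.Δ1 s6=1 s5=0 s1=0 s9=0 s4=0 s2=0 s7=1 clk=0 s10=0 s8=1 s3=0
t2.Δ0 s6=1 s5=0 s1=0 s9=0 s4=0 s2=0 s7=1 clk=0 s10=0 s8=1 s3=0
t2.Δ1 s6=1 s5=0 s1=0 s9=0 s4=0 s2=0 s7=1 clk=1 s10=0 s8=1 s3=0
t2.Δ2 s6=1 s5=0 s1=0 s9=0 s4=0 s2=0 s7=0 clk=1 s10=0 s8=1 s3=0
t2.Δ3 s6=1 s5=0 s1=0 s9=0 s4=0 s2=1 s7=0 clk=1 s10=0 s8=0 s3=0
t2.Δ4 s6=1 s5=0 s1=0 s9=1 s4=0 s2=0 s7=0 clk=1 s10=1 s8=0 s3=0
t2.Δ5 s6=1 s5=0 s1=0 s9=0 s4=0 s2=1 s7=0 clk=1 s10=1 s8=0 s3=0
t2.Δ6 s6=1 s5=0 s1=0 s9=1 s4=0 s2=1 s7=0 clk=1 s10=1 s8=0 s3=0
t3.Δ0 s6=1 s5=0 s1=0 s9=1 s4=0 s2=1 s7=0 clk=1 s10=1 s8=0 s3=0
t3.Δ1 s6=1 s5=0 s1=0 s9=1 s4=0 s2=1 s7=0 clk=0 s10=1 s8=0 s3=0
t4.Δ0 s6=1 s5=0 s1=0 s9=1 s4=0 s2=1 s7=0 clk=0 s10=1 s8=0 s3=0
t4.Δ1 s6=1 s5=0 s1=0 s9=1 s4=0 s2=1 s7=0 clk=1 s10=1 s8=0 s3=0
t5.Δ0 s6=1 s5=0 s1=0 s9=1 s4=0 s2=1 s7=0 clk=1 s10=1 s8=0 s3=0
t5.Δ1 s6=1 s5=0 s1=0 s9=1 s4=0 s2=1 s7=0 clk=0 s10=1 s8=0 s3=0
t6.Δ0 s6=1 s5=0 s1=0 s9=1 s4=0 s2=1 s7=0 clk=0 s10=1 s8=0 s3=0
t6.Δ1 s6=1 s5=0 s1=0 s9=1 s4=0 s2=1 s7=0 clk=1 s10=1 s8=0 s3=0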